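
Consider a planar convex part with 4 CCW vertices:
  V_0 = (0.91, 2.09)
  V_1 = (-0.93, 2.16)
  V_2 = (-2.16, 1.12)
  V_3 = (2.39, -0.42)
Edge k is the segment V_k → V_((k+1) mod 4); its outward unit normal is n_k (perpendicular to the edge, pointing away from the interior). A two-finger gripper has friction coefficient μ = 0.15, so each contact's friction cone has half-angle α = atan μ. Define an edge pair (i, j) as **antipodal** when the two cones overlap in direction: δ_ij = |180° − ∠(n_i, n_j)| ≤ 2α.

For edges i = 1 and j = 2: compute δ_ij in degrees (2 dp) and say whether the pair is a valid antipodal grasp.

α = atan 0.15 = 8.53°;  2α = 17.06°
edge 1: e_1 = (-1.23, -1.04);  n_1 = (-0.6457, +0.7636)
edge 2: e_2 = (+4.55, -1.54);  n_2 = (-0.3206, -0.9472)
∠(n_1, n_2) = 121.09°
δ = |180° − 121.09°| = 58.91°
58.91° > 2α = 17.06°  →  invalid

δ = 58.91°, invalid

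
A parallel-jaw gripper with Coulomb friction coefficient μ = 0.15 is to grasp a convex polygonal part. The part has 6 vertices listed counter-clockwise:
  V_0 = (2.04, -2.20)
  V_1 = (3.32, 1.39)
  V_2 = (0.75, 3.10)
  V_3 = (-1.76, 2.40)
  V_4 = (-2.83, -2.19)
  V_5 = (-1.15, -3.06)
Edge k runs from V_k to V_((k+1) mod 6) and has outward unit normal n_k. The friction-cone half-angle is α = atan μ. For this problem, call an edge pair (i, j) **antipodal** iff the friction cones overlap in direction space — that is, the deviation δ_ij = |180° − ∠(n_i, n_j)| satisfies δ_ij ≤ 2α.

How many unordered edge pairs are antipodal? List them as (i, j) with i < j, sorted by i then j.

count = 3; pairs: (0,3), (1,4), (2,5)

α = atan 0.15 = 8.53°;  2α = 17.06°
n_0 = (+0.9419, -0.3358)
n_1 = (+0.5540, +0.8325)
n_2 = (-0.2686, +0.9632)
n_3 = (-0.9739, +0.2270)
n_4 = (-0.4599, -0.8880)
n_5 = (+0.2603, -0.9655)
  (0,1): δ = 104.02°  ·
  (0,2): δ = 54.79°  ·
  (0,3): δ = 6.50°  ✓
  (0,4): δ = 82.25°  ·
  (0,5): δ = 124.71°  ·
  (1,2): δ = 130.78°  ·
  (1,3): δ = 69.48°  ·
  (1,4): δ = 6.26°  ✓
  (1,5): δ = 48.73°  ·
  (2,3): δ = 118.71°  ·
  (2,4): δ = 42.96°  ·
  (2,5): δ = 0.50°  ✓
  (3,4): δ = 104.26°  ·
  (3,5): δ = 61.79°  ·
  (4,5): δ = 137.53°  ·
antipodal pairs: 3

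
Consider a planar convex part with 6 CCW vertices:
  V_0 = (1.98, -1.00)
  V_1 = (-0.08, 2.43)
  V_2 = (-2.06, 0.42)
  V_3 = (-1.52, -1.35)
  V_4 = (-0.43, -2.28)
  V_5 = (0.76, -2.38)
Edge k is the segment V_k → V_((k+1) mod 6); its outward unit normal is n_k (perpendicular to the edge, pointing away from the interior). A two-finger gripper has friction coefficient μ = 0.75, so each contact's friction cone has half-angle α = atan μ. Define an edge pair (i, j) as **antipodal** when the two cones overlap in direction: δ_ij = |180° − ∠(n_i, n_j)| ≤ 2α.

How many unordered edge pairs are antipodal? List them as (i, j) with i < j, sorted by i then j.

α = atan 0.75 = 36.87°;  2α = 73.74°
n_0 = (+0.8573, +0.5149)
n_1 = (-0.7124, +0.7018)
n_2 = (-0.9565, -0.2918)
n_3 = (-0.6491, -0.7607)
n_4 = (-0.0837, -0.9965)
n_5 = (+0.7492, -0.6623)
  (0,1): δ = 75.56°  ·
  (0,2): δ = 14.02°  ✓
  (0,3): δ = 18.54°  ✓
  (0,4): δ = 54.21°  ✓
  (0,5): δ = 107.53°  ·
  (1,2): δ = 118.46°  ·
  (1,3): δ = 85.90°  ·
  (1,4): δ = 50.23°  ✓
  (1,5): δ = 3.09°  ✓
  (2,3): δ = 147.44°  ·
  (2,4): δ = 111.77°  ·
  (2,5): δ = 58.44°  ✓
  (3,4): δ = 144.33°  ·
  (3,5): δ = 91.01°  ·
  (4,5): δ = 126.68°  ·
antipodal pairs: 6

count = 6; pairs: (0,2), (0,3), (0,4), (1,4), (1,5), (2,5)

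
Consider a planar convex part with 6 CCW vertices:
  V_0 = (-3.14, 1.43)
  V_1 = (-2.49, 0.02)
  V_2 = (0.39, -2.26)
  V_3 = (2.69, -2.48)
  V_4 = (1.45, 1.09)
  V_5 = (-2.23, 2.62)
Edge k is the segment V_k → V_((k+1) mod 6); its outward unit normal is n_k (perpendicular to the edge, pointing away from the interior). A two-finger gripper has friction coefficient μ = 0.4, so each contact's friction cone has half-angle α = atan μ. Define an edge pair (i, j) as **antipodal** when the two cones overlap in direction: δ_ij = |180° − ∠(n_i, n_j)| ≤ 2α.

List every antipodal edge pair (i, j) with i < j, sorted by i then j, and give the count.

count = 5; pairs: (0,3), (0,4), (1,3), (1,4), (2,4)

α = atan 0.4 = 21.80°;  2α = 43.60°
n_0 = (-0.9081, -0.4186)
n_1 = (-0.6207, -0.7840)
n_2 = (-0.0952, -0.9955)
n_3 = (+0.9446, +0.3281)
n_4 = (+0.3839, +0.9234)
n_5 = (-0.7944, +0.6075)
  (0,1): δ = 153.12°  ·
  (0,2): δ = 120.21°  ·
  (0,3): δ = 5.60°  ✓
  (0,4): δ = 42.68°  ✓
  (0,5): δ = 117.85°  ·
  (1,2): δ = 147.10°  ·
  (1,3): δ = 32.48°  ✓
  (1,4): δ = 15.79°  ✓
  (1,5): δ = 90.96°  ·
  (2,3): δ = 65.38°  ·
  (2,4): δ = 17.11°  ✓
  (2,5): δ = 58.06°  ·
  (3,4): δ = 131.73°  ·
  (3,5): δ = 56.56°  ·
  (4,5): δ = 104.83°  ·
antipodal pairs: 5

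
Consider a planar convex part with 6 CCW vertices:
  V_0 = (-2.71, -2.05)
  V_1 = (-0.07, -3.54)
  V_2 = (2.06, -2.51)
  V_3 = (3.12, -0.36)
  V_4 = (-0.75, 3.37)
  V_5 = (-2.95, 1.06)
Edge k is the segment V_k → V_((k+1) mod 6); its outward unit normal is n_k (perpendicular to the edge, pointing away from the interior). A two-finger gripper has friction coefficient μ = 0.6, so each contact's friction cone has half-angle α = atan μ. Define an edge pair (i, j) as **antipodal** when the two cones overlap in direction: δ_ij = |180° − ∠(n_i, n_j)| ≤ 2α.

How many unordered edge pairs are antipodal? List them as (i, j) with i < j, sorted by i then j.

α = atan 0.6 = 30.96°;  2α = 61.93°
n_0 = (-0.4915, -0.8709)
n_1 = (+0.4353, -0.9003)
n_2 = (+0.8969, -0.4422)
n_3 = (+0.6940, +0.7200)
n_4 = (-0.7241, +0.6897)
n_5 = (-0.9970, -0.0769)
  (0,1): δ = 124.75°  ·
  (0,2): δ = 86.80°  ·
  (0,3): δ = 14.50°  ✓
  (0,4): δ = 75.84°  ·
  (0,5): δ = 123.85°  ·
  (1,2): δ = 142.05°  ·
  (1,3): δ = 69.75°  ·
  (1,4): δ = 20.59°  ✓
  (1,5): δ = 68.61°  ·
  (2,3): δ = 107.70°  ·
  (2,4): δ = 17.36°  ✓
  (2,5): δ = 30.66°  ✓
  (3,4): δ = 89.66°  ·
  (3,5): δ = 41.64°  ✓
  (4,5): δ = 131.98°  ·
antipodal pairs: 5

count = 5; pairs: (0,3), (1,4), (2,4), (2,5), (3,5)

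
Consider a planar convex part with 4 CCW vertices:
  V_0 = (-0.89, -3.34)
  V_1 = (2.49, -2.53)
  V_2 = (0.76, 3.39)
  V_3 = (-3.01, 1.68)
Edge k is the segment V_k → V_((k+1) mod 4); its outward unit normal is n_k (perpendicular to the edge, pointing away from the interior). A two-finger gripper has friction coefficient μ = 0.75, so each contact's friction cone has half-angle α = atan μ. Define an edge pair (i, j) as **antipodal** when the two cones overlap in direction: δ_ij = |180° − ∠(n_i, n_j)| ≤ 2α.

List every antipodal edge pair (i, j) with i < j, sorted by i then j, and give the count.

count = 2; pairs: (0,2), (1,3)

α = atan 0.75 = 36.87°;  2α = 73.74°
n_0 = (+0.2330, -0.9725)
n_1 = (+0.9599, +0.2805)
n_2 = (-0.4131, +0.9107)
n_3 = (-0.9212, -0.3890)
  (0,1): δ = 87.19°  ·
  (0,2): δ = 10.92°  ✓
  (0,3): δ = 99.42°  ·
  (1,2): δ = 81.89°  ·
  (1,3): δ = 6.60°  ✓
  (2,3): δ = 91.50°  ·
antipodal pairs: 2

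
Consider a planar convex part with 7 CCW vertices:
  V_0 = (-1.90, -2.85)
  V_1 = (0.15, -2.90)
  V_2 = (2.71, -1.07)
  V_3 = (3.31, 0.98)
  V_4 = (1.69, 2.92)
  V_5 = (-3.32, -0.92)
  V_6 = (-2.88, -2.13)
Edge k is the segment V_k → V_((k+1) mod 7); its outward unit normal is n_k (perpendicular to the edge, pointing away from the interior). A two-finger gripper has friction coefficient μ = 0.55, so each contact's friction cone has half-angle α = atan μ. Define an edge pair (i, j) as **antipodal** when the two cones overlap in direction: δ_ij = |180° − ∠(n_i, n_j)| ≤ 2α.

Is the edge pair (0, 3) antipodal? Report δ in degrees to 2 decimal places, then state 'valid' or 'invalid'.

α = atan 0.55 = 28.81°;  2α = 57.62°
edge 0: e_0 = (+2.05, -0.05);  n_0 = (-0.0244, -0.9997)
edge 3: e_3 = (-1.62, +1.94);  n_3 = (+0.7676, +0.6410)
∠(n_0, n_3) = 131.26°
δ = |180° − 131.26°| = 48.74°
48.74° ≤ 2α = 57.62°  →  valid

δ = 48.74°, valid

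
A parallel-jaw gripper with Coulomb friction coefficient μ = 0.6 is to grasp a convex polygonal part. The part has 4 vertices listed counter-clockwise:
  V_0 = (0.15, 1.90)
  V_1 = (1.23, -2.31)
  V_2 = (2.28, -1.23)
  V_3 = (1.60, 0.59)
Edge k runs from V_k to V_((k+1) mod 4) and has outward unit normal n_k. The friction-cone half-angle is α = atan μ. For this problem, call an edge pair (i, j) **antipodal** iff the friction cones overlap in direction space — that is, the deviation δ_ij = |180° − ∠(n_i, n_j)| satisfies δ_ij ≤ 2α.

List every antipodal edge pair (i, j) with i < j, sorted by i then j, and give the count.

count = 3; pairs: (0,1), (0,2), (0,3)

α = atan 0.6 = 30.96°;  2α = 61.93°
n_0 = (-0.9686, -0.2485)
n_1 = (+0.7170, -0.6971)
n_2 = (+0.9368, +0.3500)
n_3 = (+0.6704, +0.7420)
  (0,1): δ = 58.58°  ✓
  (0,2): δ = 6.10°  ✓
  (0,3): δ = 33.52°  ✓
  (1,2): δ = 115.32°  ·
  (1,3): δ = 87.90°  ·
  (2,3): δ = 152.58°  ·
antipodal pairs: 3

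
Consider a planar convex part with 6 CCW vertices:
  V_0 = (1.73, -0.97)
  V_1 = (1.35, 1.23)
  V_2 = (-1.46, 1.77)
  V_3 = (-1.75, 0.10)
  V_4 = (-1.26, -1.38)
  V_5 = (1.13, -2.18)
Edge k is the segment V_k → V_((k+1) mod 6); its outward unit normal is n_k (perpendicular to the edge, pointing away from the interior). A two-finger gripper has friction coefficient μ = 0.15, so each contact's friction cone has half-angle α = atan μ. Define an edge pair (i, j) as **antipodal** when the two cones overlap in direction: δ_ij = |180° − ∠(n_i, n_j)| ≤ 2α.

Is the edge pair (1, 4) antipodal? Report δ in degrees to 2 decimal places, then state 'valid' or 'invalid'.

α = atan 0.15 = 8.53°;  2α = 17.06°
edge 1: e_1 = (-2.81, +0.54);  n_1 = (+0.1887, +0.9820)
edge 4: e_4 = (+2.39, -0.80);  n_4 = (-0.3174, -0.9483)
∠(n_1, n_4) = 172.37°
δ = |180° − 172.37°| = 7.63°
7.63° ≤ 2α = 17.06°  →  valid

δ = 7.63°, valid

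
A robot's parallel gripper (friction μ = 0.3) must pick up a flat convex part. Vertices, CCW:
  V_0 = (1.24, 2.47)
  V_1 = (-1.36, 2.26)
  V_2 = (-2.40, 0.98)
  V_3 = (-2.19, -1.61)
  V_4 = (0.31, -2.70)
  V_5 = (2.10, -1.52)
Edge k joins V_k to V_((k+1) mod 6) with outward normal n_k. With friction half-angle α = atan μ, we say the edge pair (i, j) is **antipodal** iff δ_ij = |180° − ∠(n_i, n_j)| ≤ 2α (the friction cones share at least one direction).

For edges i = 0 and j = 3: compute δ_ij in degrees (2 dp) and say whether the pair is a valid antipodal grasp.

α = atan 0.3 = 16.70°;  2α = 33.40°
edge 0: e_0 = (-2.60, -0.21);  n_0 = (-0.0805, +0.9968)
edge 3: e_3 = (+2.50, -1.09);  n_3 = (-0.3997, -0.9167)
∠(n_0, n_3) = 151.83°
δ = |180° − 151.83°| = 28.17°
28.17° ≤ 2α = 33.40°  →  valid

δ = 28.17°, valid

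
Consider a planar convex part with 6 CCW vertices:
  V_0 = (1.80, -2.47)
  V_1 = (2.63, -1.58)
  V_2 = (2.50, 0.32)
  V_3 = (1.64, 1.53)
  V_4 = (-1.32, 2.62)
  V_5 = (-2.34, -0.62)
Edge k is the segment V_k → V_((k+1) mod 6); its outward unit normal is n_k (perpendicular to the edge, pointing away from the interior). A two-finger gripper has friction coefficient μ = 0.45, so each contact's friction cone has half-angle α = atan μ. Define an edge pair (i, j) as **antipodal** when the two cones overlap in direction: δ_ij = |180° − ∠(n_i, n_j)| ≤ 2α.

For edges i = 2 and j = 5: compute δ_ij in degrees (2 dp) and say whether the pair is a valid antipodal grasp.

δ = 30.52°, valid

α = atan 0.45 = 24.23°;  2α = 48.46°
edge 2: e_2 = (-0.86, +1.21);  n_2 = (+0.8151, +0.5793)
edge 5: e_5 = (+4.14, -1.85);  n_5 = (-0.4080, -0.9130)
∠(n_2, n_5) = 149.48°
δ = |180° − 149.48°| = 30.52°
30.52° ≤ 2α = 48.46°  →  valid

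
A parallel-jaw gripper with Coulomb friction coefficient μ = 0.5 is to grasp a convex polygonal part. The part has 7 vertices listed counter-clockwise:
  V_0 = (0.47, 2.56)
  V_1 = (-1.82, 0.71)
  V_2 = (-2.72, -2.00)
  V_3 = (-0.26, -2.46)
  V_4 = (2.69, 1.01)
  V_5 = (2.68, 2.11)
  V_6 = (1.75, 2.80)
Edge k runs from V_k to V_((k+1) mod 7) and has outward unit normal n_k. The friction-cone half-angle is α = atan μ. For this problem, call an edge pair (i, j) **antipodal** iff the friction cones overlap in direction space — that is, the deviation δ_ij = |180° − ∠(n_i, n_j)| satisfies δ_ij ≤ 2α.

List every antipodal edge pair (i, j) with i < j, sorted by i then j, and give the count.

count = 8; pairs: (0,2), (0,3), (0,4), (1,3), (1,4), (2,5), (2,6), (3,6)

α = atan 0.5 = 26.57°;  2α = 53.13°
n_0 = (-0.6284, +0.7779)
n_1 = (-0.9490, +0.3152)
n_2 = (-0.1838, -0.9830)
n_3 = (+0.7619, -0.6477)
n_4 = (+1.0000, +0.0091)
n_5 = (+0.5958, +0.8031)
n_6 = (-0.1843, +0.9829)
  (0,1): δ = 147.30°  ·
  (0,2): δ = 49.52°  ✓
  (0,3): δ = 10.70°  ✓
  (0,4): δ = 51.59°  ✓
  (0,5): δ = 104.49°  ·
  (0,6): δ = 151.69°  ·
  (1,2): δ = 82.22°  ·
  (1,3): δ = 22.00°  ✓
  (1,4): δ = 18.89°  ✓
  (1,5): δ = 71.80°  ·
  (1,6): δ = 118.99°  ·
  (2,3): δ = 119.78°  ·
  (2,4): δ = 78.89°  ·
  (2,5): δ = 25.98°  ✓
  (2,6): δ = 21.21°  ✓
  (3,4): δ = 139.11°  ·
  (3,5): δ = 86.20°  ·
  (3,6): δ = 39.01°  ✓
  (4,5): δ = 127.09°  ·
  (4,6): δ = 79.90°  ·
  (5,6): δ = 132.81°  ·
antipodal pairs: 8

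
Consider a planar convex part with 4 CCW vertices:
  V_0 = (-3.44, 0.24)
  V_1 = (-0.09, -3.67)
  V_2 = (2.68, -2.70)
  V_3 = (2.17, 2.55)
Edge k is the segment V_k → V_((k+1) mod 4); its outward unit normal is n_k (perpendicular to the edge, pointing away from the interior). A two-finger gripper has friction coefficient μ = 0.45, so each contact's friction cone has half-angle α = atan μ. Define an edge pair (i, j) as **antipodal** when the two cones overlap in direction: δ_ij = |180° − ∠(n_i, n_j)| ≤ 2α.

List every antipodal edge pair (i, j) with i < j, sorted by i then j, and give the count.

α = atan 0.45 = 24.23°;  2α = 48.46°
n_0 = (-0.7594, -0.6506)
n_1 = (+0.3305, -0.9438)
n_2 = (+0.9953, +0.0967)
n_3 = (-0.3807, +0.9247)
  (0,1): δ = 111.29°  ·
  (0,2): δ = 35.04°  ✓
  (0,3): δ = 71.79°  ·
  (1,2): δ = 103.75°  ·
  (1,3): δ = 3.08°  ✓
  (2,3): δ = 73.17°  ·
antipodal pairs: 2

count = 2; pairs: (0,2), (1,3)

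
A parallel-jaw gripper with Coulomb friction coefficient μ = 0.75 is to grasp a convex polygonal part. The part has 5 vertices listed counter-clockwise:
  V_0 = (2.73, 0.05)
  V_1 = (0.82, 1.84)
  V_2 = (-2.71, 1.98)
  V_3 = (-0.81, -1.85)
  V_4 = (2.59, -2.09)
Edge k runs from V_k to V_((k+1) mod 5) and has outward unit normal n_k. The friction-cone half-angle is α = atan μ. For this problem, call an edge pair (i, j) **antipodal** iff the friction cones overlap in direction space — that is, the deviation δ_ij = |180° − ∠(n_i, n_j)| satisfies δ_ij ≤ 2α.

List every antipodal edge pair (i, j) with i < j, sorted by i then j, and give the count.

α = atan 0.75 = 36.87°;  2α = 73.74°
n_0 = (+0.6838, +0.7297)
n_1 = (+0.0396, +0.9992)
n_2 = (-0.8958, -0.4444)
n_3 = (-0.0704, -0.9975)
n_4 = (+0.9979, -0.0653)
  (0,1): δ = 139.13°  ·
  (0,2): δ = 20.47°  ✓
  (0,3): δ = 39.10°  ✓
  (0,4): δ = 129.40°  ·
  (1,2): δ = 61.34°  ✓
  (1,3): δ = 1.77°  ✓
  (1,4): δ = 88.53°  ·
  (2,3): δ = 120.42°  ·
  (2,4): δ = 30.13°  ✓
  (3,4): δ = 89.71°  ·
antipodal pairs: 5

count = 5; pairs: (0,2), (0,3), (1,2), (1,3), (2,4)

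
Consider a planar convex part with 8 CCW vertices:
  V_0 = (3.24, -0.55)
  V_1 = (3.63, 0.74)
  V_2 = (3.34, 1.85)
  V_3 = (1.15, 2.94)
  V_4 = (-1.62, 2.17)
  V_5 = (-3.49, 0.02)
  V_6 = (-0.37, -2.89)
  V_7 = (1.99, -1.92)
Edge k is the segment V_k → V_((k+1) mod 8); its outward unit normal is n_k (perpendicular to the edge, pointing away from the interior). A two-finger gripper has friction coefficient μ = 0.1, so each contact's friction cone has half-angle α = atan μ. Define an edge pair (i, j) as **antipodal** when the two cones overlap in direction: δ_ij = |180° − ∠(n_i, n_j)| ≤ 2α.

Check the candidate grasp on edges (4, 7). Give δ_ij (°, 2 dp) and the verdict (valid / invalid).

δ = 1.36°, valid

α = atan 0.1 = 5.71°;  2α = 11.42°
edge 4: e_4 = (-1.87, -2.15);  n_4 = (-0.7545, +0.6563)
edge 7: e_7 = (+1.25, +1.37);  n_7 = (+0.7387, -0.6740)
∠(n_4, n_7) = 178.64°
δ = |180° − 178.64°| = 1.36°
1.36° ≤ 2α = 11.42°  →  valid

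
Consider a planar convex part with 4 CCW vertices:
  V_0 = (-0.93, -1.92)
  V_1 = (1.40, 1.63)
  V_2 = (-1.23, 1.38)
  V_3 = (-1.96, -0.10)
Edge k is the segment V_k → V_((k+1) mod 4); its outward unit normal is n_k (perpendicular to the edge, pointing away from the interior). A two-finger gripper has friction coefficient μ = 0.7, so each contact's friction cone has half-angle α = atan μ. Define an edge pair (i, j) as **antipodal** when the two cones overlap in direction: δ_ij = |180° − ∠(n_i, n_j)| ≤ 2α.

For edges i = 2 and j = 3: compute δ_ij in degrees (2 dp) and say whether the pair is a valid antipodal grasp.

δ = 124.24°, invalid

α = atan 0.7 = 34.99°;  2α = 69.98°
edge 2: e_2 = (-0.73, -1.48);  n_2 = (-0.8968, +0.4424)
edge 3: e_3 = (+1.03, -1.82);  n_3 = (-0.8703, -0.4925)
∠(n_2, n_3) = 55.76°
δ = |180° − 55.76°| = 124.24°
124.24° > 2α = 69.98°  →  invalid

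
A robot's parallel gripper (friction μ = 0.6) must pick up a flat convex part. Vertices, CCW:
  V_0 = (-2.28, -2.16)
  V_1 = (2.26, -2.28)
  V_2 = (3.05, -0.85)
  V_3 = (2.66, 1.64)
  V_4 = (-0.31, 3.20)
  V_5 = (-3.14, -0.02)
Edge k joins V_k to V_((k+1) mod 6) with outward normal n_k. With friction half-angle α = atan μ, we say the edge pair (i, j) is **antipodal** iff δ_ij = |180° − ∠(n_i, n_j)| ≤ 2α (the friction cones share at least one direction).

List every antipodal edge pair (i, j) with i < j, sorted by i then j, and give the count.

count = 7; pairs: (0,3), (0,4), (1,4), (1,5), (2,4), (2,5), (3,5)

α = atan 0.6 = 30.96°;  2α = 61.93°
n_0 = (-0.0264, -0.9997)
n_1 = (+0.8753, -0.4836)
n_2 = (+0.9880, +0.1547)
n_3 = (+0.4650, +0.8853)
n_4 = (-0.7511, +0.6602)
n_5 = (-0.9279, -0.3729)
  (0,1): δ = 117.40°  ·
  (0,2): δ = 79.58°  ·
  (0,3): δ = 26.20°  ✓
  (0,4): δ = 50.20°  ✓
  (0,5): δ = 113.41°  ·
  (1,2): δ = 142.18°  ·
  (1,3): δ = 88.79°  ·
  (1,4): δ = 12.39°  ✓
  (1,5): δ = 50.81°  ✓
  (2,3): δ = 126.61°  ·
  (2,4): δ = 50.21°  ✓
  (2,5): δ = 12.99°  ✓
  (3,4): δ = 103.60°  ·
  (3,5): δ = 40.40°  ✓
  (4,5): δ = 116.79°  ·
antipodal pairs: 7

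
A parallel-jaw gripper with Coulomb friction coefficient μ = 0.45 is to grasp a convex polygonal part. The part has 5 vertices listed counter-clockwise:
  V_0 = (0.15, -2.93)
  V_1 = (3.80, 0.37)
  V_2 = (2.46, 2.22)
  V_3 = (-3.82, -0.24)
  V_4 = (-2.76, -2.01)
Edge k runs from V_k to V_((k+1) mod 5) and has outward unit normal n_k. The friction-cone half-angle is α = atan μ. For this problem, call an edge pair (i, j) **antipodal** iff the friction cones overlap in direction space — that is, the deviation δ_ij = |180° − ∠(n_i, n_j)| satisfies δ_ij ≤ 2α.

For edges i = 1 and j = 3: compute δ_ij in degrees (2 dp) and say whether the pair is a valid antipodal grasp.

δ = 5.00°, valid

α = atan 0.45 = 24.23°;  2α = 48.46°
edge 1: e_1 = (-1.34, +1.85);  n_1 = (+0.8099, +0.5866)
edge 3: e_3 = (+1.06, -1.77);  n_3 = (-0.8579, -0.5138)
∠(n_1, n_3) = 175.00°
δ = |180° − 175.00°| = 5.00°
5.00° ≤ 2α = 48.46°  →  valid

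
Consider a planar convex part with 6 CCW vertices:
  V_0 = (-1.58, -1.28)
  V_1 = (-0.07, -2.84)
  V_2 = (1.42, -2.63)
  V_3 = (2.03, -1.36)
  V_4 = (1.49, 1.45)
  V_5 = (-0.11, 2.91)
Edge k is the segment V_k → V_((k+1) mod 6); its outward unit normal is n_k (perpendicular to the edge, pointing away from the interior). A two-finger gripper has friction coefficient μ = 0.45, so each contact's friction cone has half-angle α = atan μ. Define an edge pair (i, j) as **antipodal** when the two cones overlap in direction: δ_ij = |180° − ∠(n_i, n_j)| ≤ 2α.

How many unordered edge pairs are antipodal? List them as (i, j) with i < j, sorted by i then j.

α = atan 0.45 = 24.23°;  2α = 48.46°
n_0 = (-0.7185, -0.6955)
n_1 = (+0.1396, -0.9902)
n_2 = (+0.9014, -0.4330)
n_3 = (+0.9820, +0.1887)
n_4 = (+0.6741, +0.7387)
n_5 = (-0.9436, +0.3311)
  (0,1): δ = 126.04°  ·
  (0,2): δ = 69.72°  ·
  (0,3): δ = 33.19°  ✓
  (0,4): δ = 3.55°  ✓
  (0,5): δ = 116.60°  ·
  (1,2): δ = 123.68°  ·
  (1,3): δ = 87.14°  ·
  (1,4): δ = 50.40°  ·
  (1,5): δ = 62.64°  ·
  (2,3): δ = 143.47°  ·
  (2,4): δ = 106.72°  ·
  (2,5): δ = 6.32°  ✓
  (3,4): δ = 143.26°  ·
  (3,5): δ = 30.21°  ✓
  (4,5): δ = 66.95°  ·
antipodal pairs: 4

count = 4; pairs: (0,3), (0,4), (2,5), (3,5)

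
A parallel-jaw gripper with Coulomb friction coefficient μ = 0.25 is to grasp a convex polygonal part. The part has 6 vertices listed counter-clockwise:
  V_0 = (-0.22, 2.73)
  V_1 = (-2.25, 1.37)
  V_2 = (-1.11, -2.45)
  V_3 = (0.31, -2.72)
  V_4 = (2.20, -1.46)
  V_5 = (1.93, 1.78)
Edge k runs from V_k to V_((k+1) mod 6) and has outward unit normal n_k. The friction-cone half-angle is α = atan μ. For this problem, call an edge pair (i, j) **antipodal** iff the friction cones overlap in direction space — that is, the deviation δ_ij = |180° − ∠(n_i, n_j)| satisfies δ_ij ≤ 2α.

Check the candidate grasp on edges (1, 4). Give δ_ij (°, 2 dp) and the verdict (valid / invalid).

δ = 11.85°, valid

α = atan 0.25 = 14.04°;  2α = 28.07°
edge 1: e_1 = (+1.14, -3.82);  n_1 = (-0.9582, -0.2860)
edge 4: e_4 = (-0.27, +3.24);  n_4 = (+0.9965, +0.0830)
∠(n_1, n_4) = 168.15°
δ = |180° − 168.15°| = 11.85°
11.85° ≤ 2α = 28.07°  →  valid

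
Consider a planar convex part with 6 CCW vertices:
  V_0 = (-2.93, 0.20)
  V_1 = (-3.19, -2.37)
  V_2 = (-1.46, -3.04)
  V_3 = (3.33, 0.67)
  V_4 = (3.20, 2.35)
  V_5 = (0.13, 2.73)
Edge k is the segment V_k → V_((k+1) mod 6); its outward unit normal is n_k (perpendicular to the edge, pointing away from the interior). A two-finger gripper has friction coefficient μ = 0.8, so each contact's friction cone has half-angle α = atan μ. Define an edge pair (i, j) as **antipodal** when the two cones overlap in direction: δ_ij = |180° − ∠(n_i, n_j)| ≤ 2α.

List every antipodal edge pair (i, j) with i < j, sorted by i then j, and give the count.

α = atan 0.8 = 38.66°;  2α = 77.32°
n_0 = (-0.9949, +0.1007)
n_1 = (-0.3611, -0.9325)
n_2 = (+0.6123, -0.7906)
n_3 = (+0.9970, +0.0772)
n_4 = (+0.1228, +0.9924)
n_5 = (-0.6372, +0.7707)
  (0,1): δ = 105.39°  ·
  (0,2): δ = 46.46°  ✓
  (0,3): δ = 10.20°  ✓
  (0,4): δ = 88.72°  ·
  (0,5): δ = 135.36°  ·
  (1,2): δ = 121.07°  ·
  (1,3): δ = 64.40°  ✓
  (1,4): δ = 14.11°  ✓
  (1,5): δ = 60.75°  ✓
  (2,3): δ = 123.33°  ·
  (2,4): δ = 44.81°  ✓
  (2,5): δ = 1.82°  ✓
  (3,4): δ = 101.48°  ·
  (3,5): δ = 54.84°  ✓
  (4,5): δ = 133.36°  ·
antipodal pairs: 8

count = 8; pairs: (0,2), (0,3), (1,3), (1,4), (1,5), (2,4), (2,5), (3,5)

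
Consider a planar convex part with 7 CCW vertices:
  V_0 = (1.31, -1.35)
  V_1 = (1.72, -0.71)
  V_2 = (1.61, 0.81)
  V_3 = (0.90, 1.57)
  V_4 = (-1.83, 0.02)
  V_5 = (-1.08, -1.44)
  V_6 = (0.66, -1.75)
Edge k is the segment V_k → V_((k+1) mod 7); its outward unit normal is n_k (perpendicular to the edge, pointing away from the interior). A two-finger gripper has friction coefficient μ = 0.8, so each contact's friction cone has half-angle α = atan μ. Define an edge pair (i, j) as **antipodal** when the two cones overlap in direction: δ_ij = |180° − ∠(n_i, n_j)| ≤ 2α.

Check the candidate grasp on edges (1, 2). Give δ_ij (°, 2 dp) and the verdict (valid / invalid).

δ = 141.09°, invalid

α = atan 0.8 = 38.66°;  2α = 77.32°
edge 1: e_1 = (-0.11, +1.52);  n_1 = (+0.9974, +0.0722)
edge 2: e_2 = (-0.71, +0.76);  n_2 = (+0.7307, +0.6827)
∠(n_1, n_2) = 38.91°
δ = |180° − 38.91°| = 141.09°
141.09° > 2α = 77.32°  →  invalid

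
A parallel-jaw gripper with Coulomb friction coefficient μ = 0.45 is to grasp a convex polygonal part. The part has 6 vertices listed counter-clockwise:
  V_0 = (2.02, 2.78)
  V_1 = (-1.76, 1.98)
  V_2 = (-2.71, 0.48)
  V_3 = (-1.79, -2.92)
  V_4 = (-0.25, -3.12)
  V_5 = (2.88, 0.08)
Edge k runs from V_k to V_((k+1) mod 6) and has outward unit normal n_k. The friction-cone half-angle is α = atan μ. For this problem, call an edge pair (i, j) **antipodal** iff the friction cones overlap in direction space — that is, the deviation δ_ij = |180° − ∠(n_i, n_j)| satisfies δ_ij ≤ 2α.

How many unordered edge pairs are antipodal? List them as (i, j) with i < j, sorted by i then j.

α = atan 0.45 = 24.23°;  2α = 48.46°
n_0 = (-0.2071, +0.9783)
n_1 = (-0.8448, +0.5351)
n_2 = (-0.9653, -0.2612)
n_3 = (-0.1288, -0.9917)
n_4 = (+0.7149, -0.6992)
n_5 = (+0.9528, +0.3035)
  (0,1): δ = 134.30°  ·
  (0,2): δ = 86.81°  ·
  (0,3): δ = 19.35°  ✓
  (0,4): δ = 33.68°  ✓
  (0,5): δ = 95.72°  ·
  (1,2): δ = 132.51°  ·
  (1,3): δ = 65.05°  ·
  (1,4): δ = 12.02°  ✓
  (1,5): δ = 50.02°  ·
  (2,3): δ = 112.54°  ·
  (2,4): δ = 59.51°  ·
  (2,5): δ = 2.53°  ✓
  (3,4): δ = 126.97°  ·
  (3,5): δ = 64.93°  ·
  (4,5): δ = 117.97°  ·
antipodal pairs: 4

count = 4; pairs: (0,3), (0,4), (1,4), (2,5)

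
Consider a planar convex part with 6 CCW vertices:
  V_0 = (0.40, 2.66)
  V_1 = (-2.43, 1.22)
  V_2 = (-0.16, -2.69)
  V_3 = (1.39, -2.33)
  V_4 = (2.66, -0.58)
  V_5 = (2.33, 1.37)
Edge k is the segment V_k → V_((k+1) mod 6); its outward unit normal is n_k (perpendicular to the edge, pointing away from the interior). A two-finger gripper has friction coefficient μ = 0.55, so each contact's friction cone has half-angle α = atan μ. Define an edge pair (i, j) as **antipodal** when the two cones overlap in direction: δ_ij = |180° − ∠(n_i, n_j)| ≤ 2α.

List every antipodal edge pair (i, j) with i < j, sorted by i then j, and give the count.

count = 5; pairs: (0,2), (0,3), (1,4), (1,5), (2,5)

α = atan 0.55 = 28.81°;  2α = 57.62°
n_0 = (-0.4535, +0.8913)
n_1 = (-0.8648, -0.5021)
n_2 = (+0.2262, -0.9741)
n_3 = (+0.8093, -0.5873)
n_4 = (+0.9860, +0.1669)
n_5 = (+0.5557, +0.8314)
  (0,1): δ = 86.83°  ·
  (0,2): δ = 13.89°  ✓
  (0,3): δ = 27.06°  ✓
  (0,4): δ = 72.64°  ·
  (0,5): δ = 119.27°  ·
  (1,2): δ = 107.06°  ·
  (1,3): δ = 66.11°  ·
  (1,4): δ = 20.53°  ✓
  (1,5): δ = 26.10°  ✓
  (2,3): δ = 139.04°  ·
  (2,4): δ = 93.47°  ·
  (2,5): δ = 46.83°  ✓
  (3,4): δ = 134.43°  ·
  (3,5): δ = 87.79°  ·
  (4,5): δ = 133.36°  ·
antipodal pairs: 5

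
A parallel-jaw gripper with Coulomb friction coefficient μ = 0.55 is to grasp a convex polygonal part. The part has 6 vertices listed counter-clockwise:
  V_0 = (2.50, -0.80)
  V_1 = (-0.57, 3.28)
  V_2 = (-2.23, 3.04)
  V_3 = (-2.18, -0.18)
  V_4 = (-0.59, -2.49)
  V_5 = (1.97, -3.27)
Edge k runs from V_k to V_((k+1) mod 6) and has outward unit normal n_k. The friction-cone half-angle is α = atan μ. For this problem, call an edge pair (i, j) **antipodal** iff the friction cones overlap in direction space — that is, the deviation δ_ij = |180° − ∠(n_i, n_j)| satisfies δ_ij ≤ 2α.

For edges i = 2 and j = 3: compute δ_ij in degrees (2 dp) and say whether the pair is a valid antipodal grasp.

δ = 146.35°, invalid

α = atan 0.55 = 28.81°;  2α = 57.62°
edge 2: e_2 = (+0.05, -3.22);  n_2 = (-0.9999, -0.0155)
edge 3: e_3 = (+1.59, -2.31);  n_3 = (-0.8237, -0.5670)
∠(n_2, n_3) = 33.65°
δ = |180° − 33.65°| = 146.35°
146.35° > 2α = 57.62°  →  invalid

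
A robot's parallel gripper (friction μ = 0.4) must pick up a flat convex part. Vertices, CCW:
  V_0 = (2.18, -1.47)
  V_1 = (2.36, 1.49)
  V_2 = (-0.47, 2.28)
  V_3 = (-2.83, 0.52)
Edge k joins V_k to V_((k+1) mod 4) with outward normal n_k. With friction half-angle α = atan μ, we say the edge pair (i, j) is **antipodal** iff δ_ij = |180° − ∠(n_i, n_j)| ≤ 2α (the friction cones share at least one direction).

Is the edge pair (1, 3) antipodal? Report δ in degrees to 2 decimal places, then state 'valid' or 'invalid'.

δ = 6.07°, valid

α = atan 0.4 = 21.80°;  2α = 43.60°
edge 1: e_1 = (-2.83, +0.79);  n_1 = (+0.2689, +0.9632)
edge 3: e_3 = (+5.01, -1.99);  n_3 = (-0.3692, -0.9294)
∠(n_1, n_3) = 173.93°
δ = |180° − 173.93°| = 6.07°
6.07° ≤ 2α = 43.60°  →  valid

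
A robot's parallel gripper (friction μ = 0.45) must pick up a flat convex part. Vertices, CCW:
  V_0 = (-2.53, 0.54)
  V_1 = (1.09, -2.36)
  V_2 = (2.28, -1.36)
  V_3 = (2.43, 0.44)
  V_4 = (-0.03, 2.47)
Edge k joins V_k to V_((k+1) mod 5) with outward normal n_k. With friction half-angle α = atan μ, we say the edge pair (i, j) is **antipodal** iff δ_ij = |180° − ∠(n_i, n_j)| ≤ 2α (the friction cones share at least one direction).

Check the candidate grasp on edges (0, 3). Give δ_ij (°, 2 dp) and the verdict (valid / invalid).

δ = 0.83°, valid

α = atan 0.45 = 24.23°;  2α = 48.46°
edge 0: e_0 = (+3.62, -2.90);  n_0 = (-0.6252, -0.7804)
edge 3: e_3 = (-2.46, +2.03);  n_3 = (+0.6365, +0.7713)
∠(n_0, n_3) = 179.17°
δ = |180° − 179.17°| = 0.83°
0.83° ≤ 2α = 48.46°  →  valid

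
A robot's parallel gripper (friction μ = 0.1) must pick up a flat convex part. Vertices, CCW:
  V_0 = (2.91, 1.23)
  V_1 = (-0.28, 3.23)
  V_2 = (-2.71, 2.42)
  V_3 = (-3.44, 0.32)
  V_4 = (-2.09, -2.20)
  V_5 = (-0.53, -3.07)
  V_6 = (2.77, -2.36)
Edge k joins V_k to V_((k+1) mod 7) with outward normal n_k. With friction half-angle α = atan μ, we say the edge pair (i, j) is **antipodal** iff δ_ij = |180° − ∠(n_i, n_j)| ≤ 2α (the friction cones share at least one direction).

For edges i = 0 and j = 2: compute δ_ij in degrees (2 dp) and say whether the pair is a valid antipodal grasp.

α = atan 0.1 = 5.71°;  2α = 11.42°
edge 0: e_0 = (-3.19, +2.00);  n_0 = (+0.5312, +0.8473)
edge 2: e_2 = (-0.73, -2.10);  n_2 = (-0.9446, +0.3283)
∠(n_0, n_2) = 102.92°
δ = |180° − 102.92°| = 77.08°
77.08° > 2α = 11.42°  →  invalid

δ = 77.08°, invalid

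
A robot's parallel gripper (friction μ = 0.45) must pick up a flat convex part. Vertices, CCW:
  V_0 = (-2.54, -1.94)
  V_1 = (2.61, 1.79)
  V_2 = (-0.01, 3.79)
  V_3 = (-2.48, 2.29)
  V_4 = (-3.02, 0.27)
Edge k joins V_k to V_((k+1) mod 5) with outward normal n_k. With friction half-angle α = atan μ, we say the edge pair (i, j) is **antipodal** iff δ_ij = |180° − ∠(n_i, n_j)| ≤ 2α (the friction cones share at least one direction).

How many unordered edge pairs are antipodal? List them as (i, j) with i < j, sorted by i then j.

count = 3; pairs: (0,2), (0,3), (1,4)

α = atan 0.45 = 24.23°;  2α = 48.46°
n_0 = (+0.5866, -0.8099)
n_1 = (+0.6068, +0.7949)
n_2 = (-0.5191, +0.8547)
n_3 = (-0.9661, +0.2583)
n_4 = (-0.9772, -0.2122)
  (0,1): δ = 73.27°  ·
  (0,2): δ = 4.64°  ✓
  (0,3): δ = 39.12°  ✓
  (0,4): δ = 66.34°  ·
  (1,2): δ = 111.37°  ·
  (1,3): δ = 67.61°  ·
  (1,4): δ = 40.39°  ✓
  (2,3): δ = 136.24°  ·
  (2,4): δ = 109.02°  ·
  (3,4): δ = 152.78°  ·
antipodal pairs: 3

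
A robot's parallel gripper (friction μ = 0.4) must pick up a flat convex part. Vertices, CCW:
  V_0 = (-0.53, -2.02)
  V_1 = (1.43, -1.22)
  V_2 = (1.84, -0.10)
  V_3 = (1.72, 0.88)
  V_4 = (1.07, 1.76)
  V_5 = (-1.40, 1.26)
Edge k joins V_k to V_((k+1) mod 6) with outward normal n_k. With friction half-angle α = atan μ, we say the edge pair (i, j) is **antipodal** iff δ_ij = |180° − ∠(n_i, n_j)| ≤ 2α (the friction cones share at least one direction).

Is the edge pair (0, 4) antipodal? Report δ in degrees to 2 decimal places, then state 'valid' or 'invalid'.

α = atan 0.4 = 21.80°;  2α = 43.60°
edge 0: e_0 = (+1.96, +0.80);  n_0 = (+0.3779, -0.9258)
edge 4: e_4 = (-2.47, -0.50);  n_4 = (-0.1984, +0.9801)
∠(n_0, n_4) = 169.24°
δ = |180° − 169.24°| = 10.76°
10.76° ≤ 2α = 43.60°  →  valid

δ = 10.76°, valid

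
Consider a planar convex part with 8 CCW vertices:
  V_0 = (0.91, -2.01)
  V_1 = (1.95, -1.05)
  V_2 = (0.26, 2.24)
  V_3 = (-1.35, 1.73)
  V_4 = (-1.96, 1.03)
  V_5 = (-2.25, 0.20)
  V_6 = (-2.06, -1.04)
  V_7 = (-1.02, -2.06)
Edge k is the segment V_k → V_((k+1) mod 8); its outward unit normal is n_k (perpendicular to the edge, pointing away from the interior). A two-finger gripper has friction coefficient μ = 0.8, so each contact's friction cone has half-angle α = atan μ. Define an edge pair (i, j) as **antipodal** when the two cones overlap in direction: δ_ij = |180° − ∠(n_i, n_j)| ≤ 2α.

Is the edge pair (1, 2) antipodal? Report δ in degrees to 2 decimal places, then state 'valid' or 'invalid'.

α = atan 0.8 = 38.66°;  2α = 77.32°
edge 1: e_1 = (-1.69, +3.29);  n_1 = (+0.8895, +0.4569)
edge 2: e_2 = (-1.61, -0.51);  n_2 = (-0.3020, +0.9533)
∠(n_1, n_2) = 80.39°
δ = |180° − 80.39°| = 99.61°
99.61° > 2α = 77.32°  →  invalid

δ = 99.61°, invalid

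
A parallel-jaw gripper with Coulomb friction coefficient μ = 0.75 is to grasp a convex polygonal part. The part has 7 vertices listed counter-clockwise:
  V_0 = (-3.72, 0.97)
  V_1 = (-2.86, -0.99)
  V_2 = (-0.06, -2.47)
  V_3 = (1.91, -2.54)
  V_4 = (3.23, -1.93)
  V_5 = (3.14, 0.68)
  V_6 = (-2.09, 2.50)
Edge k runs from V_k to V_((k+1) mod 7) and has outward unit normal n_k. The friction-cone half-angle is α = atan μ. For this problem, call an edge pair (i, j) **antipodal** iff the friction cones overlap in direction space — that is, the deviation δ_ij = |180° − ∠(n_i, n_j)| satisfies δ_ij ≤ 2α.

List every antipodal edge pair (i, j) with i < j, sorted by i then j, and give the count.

α = atan 0.75 = 36.87°;  2α = 73.74°
n_0 = (-0.9157, -0.4018)
n_1 = (-0.4673, -0.8841)
n_2 = (-0.0355, -0.9994)
n_3 = (+0.4195, -0.9078)
n_4 = (+0.9994, +0.0345)
n_5 = (+0.3287, +0.9444)
n_6 = (-0.6844, +0.7291)
  (0,1): δ = 141.55°  ·
  (0,2): δ = 115.73°  ·
  (0,3): δ = 88.89°  ·
  (0,4): δ = 21.72°  ✓
  (0,5): δ = 47.12°  ✓
  (0,6): δ = 109.50°  ·
  (1,2): δ = 154.18°  ·
  (1,3): δ = 127.34°  ·
  (1,4): δ = 60.17°  ✓
  (1,5): δ = 8.67°  ✓
  (1,6): δ = 71.05°  ✓
  (2,3): δ = 153.16°  ·
  (2,4): δ = 85.99°  ·
  (2,5): δ = 17.15°  ✓
  (2,6): δ = 45.22°  ✓
  (3,4): δ = 112.83°  ·
  (3,5): δ = 43.99°  ✓
  (3,6): δ = 18.38°  ✓
  (4,5): δ = 111.16°  ·
  (4,6): δ = 48.79°  ✓
  (5,6): δ = 117.63°  ·
antipodal pairs: 10

count = 10; pairs: (0,4), (0,5), (1,4), (1,5), (1,6), (2,5), (2,6), (3,5), (3,6), (4,6)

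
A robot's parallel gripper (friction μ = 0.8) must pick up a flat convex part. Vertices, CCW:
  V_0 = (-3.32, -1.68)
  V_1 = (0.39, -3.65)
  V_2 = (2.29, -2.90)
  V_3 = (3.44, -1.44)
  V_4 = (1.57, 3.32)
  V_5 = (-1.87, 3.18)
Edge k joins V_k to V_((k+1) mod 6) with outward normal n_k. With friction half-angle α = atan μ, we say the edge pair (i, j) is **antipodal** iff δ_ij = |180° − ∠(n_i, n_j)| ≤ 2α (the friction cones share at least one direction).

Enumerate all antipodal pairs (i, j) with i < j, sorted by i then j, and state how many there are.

α = atan 0.8 = 38.66°;  2α = 77.32°
n_0 = (-0.4690, -0.8832)
n_1 = (+0.3672, -0.9302)
n_2 = (+0.7856, -0.6188)
n_3 = (+0.9308, +0.3657)
n_4 = (-0.0407, +0.9992)
n_5 = (-0.9583, +0.2859)
  (0,1): δ = 130.49°  ·
  (0,2): δ = 100.26°  ·
  (0,3): δ = 40.58°  ✓
  (0,4): δ = 30.30°  ✓
  (0,5): δ = 101.36°  ·
  (1,2): δ = 149.77°  ·
  (1,3): δ = 90.09°  ·
  (1,4): δ = 19.21°  ✓
  (1,5): δ = 51.85°  ✓
  (2,3): δ = 120.33°  ·
  (2,4): δ = 49.44°  ✓
  (2,5): δ = 21.61°  ✓
  (3,4): δ = 109.12°  ·
  (3,5): δ = 38.06°  ✓
  (4,5): δ = 108.94°  ·
antipodal pairs: 7

count = 7; pairs: (0,3), (0,4), (1,4), (1,5), (2,4), (2,5), (3,5)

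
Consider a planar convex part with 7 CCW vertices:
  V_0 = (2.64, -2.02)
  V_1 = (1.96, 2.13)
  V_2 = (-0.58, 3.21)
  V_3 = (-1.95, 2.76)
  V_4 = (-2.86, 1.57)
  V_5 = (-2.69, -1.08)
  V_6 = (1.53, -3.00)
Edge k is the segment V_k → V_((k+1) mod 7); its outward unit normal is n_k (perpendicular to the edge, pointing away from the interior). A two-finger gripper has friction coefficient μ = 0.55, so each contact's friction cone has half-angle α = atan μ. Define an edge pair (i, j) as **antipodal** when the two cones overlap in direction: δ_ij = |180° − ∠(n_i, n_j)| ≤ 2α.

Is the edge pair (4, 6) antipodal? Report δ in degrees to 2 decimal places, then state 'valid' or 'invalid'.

δ = 52.23°, valid

α = atan 0.55 = 28.81°;  2α = 57.62°
edge 4: e_4 = (+0.17, -2.65);  n_4 = (-0.9979, -0.0640)
edge 6: e_6 = (+1.11, +0.98);  n_6 = (+0.6618, -0.7496)
∠(n_4, n_6) = 127.77°
δ = |180° − 127.77°| = 52.23°
52.23° ≤ 2α = 57.62°  →  valid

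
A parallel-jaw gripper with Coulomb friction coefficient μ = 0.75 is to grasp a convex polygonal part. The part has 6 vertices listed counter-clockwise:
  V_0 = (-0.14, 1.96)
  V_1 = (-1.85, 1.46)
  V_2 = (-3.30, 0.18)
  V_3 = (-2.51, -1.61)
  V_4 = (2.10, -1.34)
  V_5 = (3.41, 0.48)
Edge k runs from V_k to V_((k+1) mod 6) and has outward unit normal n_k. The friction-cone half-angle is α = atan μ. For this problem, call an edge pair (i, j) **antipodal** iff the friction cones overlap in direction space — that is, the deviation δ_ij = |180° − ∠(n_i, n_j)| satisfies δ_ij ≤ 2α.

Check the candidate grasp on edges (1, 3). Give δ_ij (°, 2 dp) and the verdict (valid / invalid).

δ = 38.08°, valid

α = atan 0.75 = 36.87°;  2α = 73.74°
edge 1: e_1 = (-1.45, -1.28);  n_1 = (-0.6618, +0.7497)
edge 3: e_3 = (+4.61, +0.27);  n_3 = (+0.0585, -0.9983)
∠(n_1, n_3) = 141.92°
δ = |180° − 141.92°| = 38.08°
38.08° ≤ 2α = 73.74°  →  valid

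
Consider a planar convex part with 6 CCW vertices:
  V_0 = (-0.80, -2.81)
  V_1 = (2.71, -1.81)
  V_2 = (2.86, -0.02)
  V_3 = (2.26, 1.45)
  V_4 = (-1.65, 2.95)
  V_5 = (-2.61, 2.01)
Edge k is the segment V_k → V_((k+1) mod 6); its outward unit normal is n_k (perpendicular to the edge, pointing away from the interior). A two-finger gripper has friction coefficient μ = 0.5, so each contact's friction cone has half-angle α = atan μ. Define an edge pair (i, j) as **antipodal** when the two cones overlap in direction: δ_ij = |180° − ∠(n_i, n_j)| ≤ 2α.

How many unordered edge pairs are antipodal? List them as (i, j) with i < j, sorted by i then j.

α = atan 0.5 = 26.57°;  2α = 53.13°
n_0 = (+0.2740, -0.9617)
n_1 = (+0.9965, -0.0835)
n_2 = (+0.9258, +0.3779)
n_3 = (+0.3582, +0.9337)
n_4 = (-0.6996, +0.7145)
n_5 = (-0.9362, -0.3515)
  (0,1): δ = 110.69°  ·
  (0,2): δ = 83.70°  ·
  (0,3): δ = 36.89°  ✓
  (0,4): δ = 28.49°  ✓
  (0,5): δ = 94.68°  ·
  (1,2): δ = 153.01°  ·
  (1,3): δ = 106.20°  ·
  (1,4): δ = 40.81°  ✓
  (1,5): δ = 25.37°  ✓
  (2,3): δ = 133.19°  ·
  (2,4): δ = 67.81°  ·
  (2,5): δ = 1.62°  ✓
  (3,4): δ = 114.61°  ·
  (3,5): δ = 48.43°  ✓
  (4,5): δ = 113.81°  ·
antipodal pairs: 6

count = 6; pairs: (0,3), (0,4), (1,4), (1,5), (2,5), (3,5)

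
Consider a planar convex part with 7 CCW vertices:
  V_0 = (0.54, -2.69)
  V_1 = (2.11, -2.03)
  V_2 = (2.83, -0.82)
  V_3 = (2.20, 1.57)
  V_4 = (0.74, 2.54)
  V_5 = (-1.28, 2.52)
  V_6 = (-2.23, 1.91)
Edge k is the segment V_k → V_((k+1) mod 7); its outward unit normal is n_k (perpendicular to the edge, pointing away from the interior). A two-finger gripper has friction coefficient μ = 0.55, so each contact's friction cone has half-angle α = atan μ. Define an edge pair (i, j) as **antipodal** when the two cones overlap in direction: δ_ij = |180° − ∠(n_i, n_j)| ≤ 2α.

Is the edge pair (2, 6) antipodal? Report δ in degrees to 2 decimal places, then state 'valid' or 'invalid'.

δ = 16.29°, valid

α = atan 0.55 = 28.81°;  2α = 57.62°
edge 2: e_2 = (-0.63, +2.39);  n_2 = (+0.9670, +0.2549)
edge 6: e_6 = (+2.77, -4.60);  n_6 = (-0.8567, -0.5159)
∠(n_2, n_6) = 163.71°
δ = |180° − 163.71°| = 16.29°
16.29° ≤ 2α = 57.62°  →  valid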